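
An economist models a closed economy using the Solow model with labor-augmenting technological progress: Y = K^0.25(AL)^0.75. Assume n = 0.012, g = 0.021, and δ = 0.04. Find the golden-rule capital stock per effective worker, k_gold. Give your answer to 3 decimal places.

n + g + δ = 0.012 + 0.021 + 0.04 = 0.073.
Golden rule sets MPK = n+g+δ: 0.25·k^(0.25−1) = 0.073, so k_gold = (0.25/0.073)^(1/0.75) ≈ 5.1621.

k_gold ≈ 5.162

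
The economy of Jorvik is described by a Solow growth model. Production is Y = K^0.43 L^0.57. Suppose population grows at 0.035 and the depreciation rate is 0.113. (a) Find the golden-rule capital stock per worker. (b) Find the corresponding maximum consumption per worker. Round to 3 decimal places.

n + δ = 0.035 + 0.113 = 0.148.
Golden rule sets MPK = n+δ: 0.43·k^(0.43−1) = 0.148, so k_gold = (0.43/0.148)^(1/0.57) ≈ 6.4960.
y_gold = 6.4960^0.43 ≈ 2.2358; c_gold = y_gold − 0.148·k_gold ≈ 1.2744.

(a) k_gold ≈ 6.496; (b) c_gold ≈ 1.274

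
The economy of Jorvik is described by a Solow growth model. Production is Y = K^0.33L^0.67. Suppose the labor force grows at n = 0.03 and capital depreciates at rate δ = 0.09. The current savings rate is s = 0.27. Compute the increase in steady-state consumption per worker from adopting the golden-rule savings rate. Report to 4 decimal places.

Break-even investment rate: n + δ = 0.03 + 0.09 = 0.12.
Current steady state (s = 0.27): k* = (0.27/0.12)^(1/0.67) ≈ 3.3546, y* = 3.3546^0.33 ≈ 1.4909, c* = (1−0.27)·1.4909 ≈ 1.0884.
Setting f'(k) = n+δ gives 0.33·k^(0.33−1) = 0.12, hence k_gold = (0.33/0.12)^(1/0.67) ≈ 4.5261.
y_gold = 4.5261^0.33 ≈ 1.6458, c_gold = y_gold − 0.12·k_gold ≈ 1.1027.
Gain: Δc = 1.1027 − 1.0884 ≈ 0.0143.

Δc ≈ 0.0143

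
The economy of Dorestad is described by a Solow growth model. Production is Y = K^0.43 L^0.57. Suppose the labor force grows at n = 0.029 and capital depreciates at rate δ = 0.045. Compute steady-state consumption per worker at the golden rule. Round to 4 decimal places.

c_gold ≈ 2.1498

Break-even investment rate: n + δ = 0.029 + 0.045 = 0.074.
Maximizing c = f(k) − (n+δ)·k gives f'(k) = n+δ, i.e. 0.43·k^(0.43−1) = 0.074, so k_gold = (0.43/0.074)^(1/0.57) ≈ 21.9162.
y_gold = 21.9162^0.43 ≈ 3.7716.
c_gold = y_gold − (n+δ)·k_gold = 3.7716 − 0.074·21.9162 ≈ 2.1498.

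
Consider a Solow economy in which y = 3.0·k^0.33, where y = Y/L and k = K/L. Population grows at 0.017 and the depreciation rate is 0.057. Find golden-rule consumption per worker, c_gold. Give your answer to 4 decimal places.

c_gold ≈ 7.2109

Break-even investment rate: n + δ = 0.017 + 0.057 = 0.074.
Maximizing c = f(k) − (n+δ)·k gives f'(k) = n+δ, i.e. 0.33·3.0·k^(0.33−1) = 0.074, so k_gold = (0.33·3.0/0.074)^(1/0.67) ≈ 47.9954.
y_gold = 3.0·47.9954^0.33 ≈ 10.7626.
c_gold = y_gold − (n+δ)·k_gold = 10.7626 − 0.074·47.9954 ≈ 7.2109.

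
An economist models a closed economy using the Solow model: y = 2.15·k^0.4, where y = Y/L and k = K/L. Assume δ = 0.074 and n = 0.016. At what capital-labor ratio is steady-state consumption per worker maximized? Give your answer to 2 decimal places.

The effective depreciation rate is n + δ = 0.016 + 0.074 = 0.09.
Golden rule sets MPK = n+δ: 0.4·2.15·k^(0.4−1) = 0.09, so k_gold = (0.4·2.15/0.09)^(1/0.6) ≈ 43.0289.

k_gold ≈ 43.03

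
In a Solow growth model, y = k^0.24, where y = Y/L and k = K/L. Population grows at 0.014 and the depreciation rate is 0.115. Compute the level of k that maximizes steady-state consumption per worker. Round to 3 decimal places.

Break-even investment rate: n + δ = 0.014 + 0.115 = 0.129.
Golden rule sets MPK = n+δ: 0.24·k^(0.24−1) = 0.129, so k_gold = (0.24/0.129)^(1/0.76) ≈ 2.2634.

k_gold ≈ 2.263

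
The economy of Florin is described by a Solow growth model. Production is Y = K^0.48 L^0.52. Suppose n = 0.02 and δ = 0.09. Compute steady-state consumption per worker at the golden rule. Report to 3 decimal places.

c_gold ≈ 2.026

The effective depreciation rate is n + δ = 0.02 + 0.09 = 0.11.
Setting f'(k) = n+δ gives 0.48·k^(0.48−1) = 0.11, hence k_gold = (0.48/0.11)^(1/0.52) ≈ 17.0011.
y_gold = 17.0011^0.48 ≈ 3.8961.
c_gold = y_gold − (n+δ)·k_gold = 3.8961 − 0.11·17.0011 ≈ 2.0260.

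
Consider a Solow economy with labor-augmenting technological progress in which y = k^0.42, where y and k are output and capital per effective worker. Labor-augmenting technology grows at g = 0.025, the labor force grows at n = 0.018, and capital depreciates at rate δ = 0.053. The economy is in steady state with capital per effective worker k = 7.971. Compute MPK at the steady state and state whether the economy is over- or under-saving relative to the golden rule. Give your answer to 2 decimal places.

under-saving; MPK ≈ 0.13

The effective depreciation rate is n + g + δ = 0.018 + 0.025 + 0.053 = 0.096.
MPK = 0.42·k^(0.42−1) = 0.42·7.971^(-0.58) ≈ 0.1260.
MPK > 0.096, so the economy is dynamically efficient (under-saving).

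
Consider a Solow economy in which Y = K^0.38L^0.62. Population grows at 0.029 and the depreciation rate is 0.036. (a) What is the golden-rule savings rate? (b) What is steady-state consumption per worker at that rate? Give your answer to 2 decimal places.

Capital per worker breaks even when investment replaces (n + δ)·k; here n + δ = 0.065.
For Cobb-Douglas, s_gold equals capital's share: s_gold = 0.38.
Setting f'(k) = n+δ gives 0.38·k^(0.38−1) = 0.065, hence k_gold = (0.38/0.065)^(1/0.62) ≈ 17.2539.
y_gold = 17.2539^0.38 ≈ 2.9513; c_gold = (1−0.38)·y_gold ≈ 1.8298.

(a) s_gold = 0.38; (b) c_gold ≈ 1.83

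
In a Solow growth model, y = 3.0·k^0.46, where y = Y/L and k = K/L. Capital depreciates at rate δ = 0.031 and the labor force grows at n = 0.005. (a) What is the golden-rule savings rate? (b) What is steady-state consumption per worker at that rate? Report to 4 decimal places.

n + δ = 0.005 + 0.031 = 0.036.
For Cobb-Douglas, s_gold equals capital's share: s_gold = 0.46.
Golden rule sets MPK = n+δ: 0.46·3.0·k^(0.46−1) = 0.036, so k_gold = (0.46·3.0/0.036)^(1/0.54) ≈ 856.1488.
y_gold = 3.0·856.1488^0.46 ≈ 67.0029; c_gold = (1−0.46)·y_gold ≈ 36.1816.

(a) s_gold = 0.4600; (b) c_gold ≈ 36.1816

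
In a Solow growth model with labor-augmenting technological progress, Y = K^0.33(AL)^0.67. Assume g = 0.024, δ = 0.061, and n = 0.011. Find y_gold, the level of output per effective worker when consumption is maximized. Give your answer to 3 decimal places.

n + g + δ = 0.011 + 0.024 + 0.061 = 0.096.
Setting f'(k) = n+g+δ gives 0.33·k^(0.33−1) = 0.096, hence k_gold = (0.33/0.096)^(1/0.67) ≈ 6.3148.
Output: y_gold = k_gold^0.33 = 6.3148^0.33 ≈ 1.8370.

y_gold ≈ 1.837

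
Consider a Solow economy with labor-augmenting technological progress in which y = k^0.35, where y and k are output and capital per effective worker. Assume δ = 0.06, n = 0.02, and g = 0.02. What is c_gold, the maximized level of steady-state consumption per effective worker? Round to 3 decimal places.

c_gold ≈ 1.276

Break-even investment rate: n + g + δ = 0.02 + 0.02 + 0.06 = 0.1.
Setting f'(k) = n+g+δ gives 0.35·k^(0.35−1) = 0.1, hence k_gold = (0.35/0.1)^(1/0.65) ≈ 6.8711.
y_gold = 6.8711^0.35 ≈ 1.9632.
c_gold = y_gold − (n+g+δ)·k_gold = 1.9632 − 0.1·6.8711 ≈ 1.2761.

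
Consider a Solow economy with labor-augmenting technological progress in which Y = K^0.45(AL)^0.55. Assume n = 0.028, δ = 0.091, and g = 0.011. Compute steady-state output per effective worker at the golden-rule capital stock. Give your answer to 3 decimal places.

Capital per effective worker breaks even when investment replaces (n + g + δ)·k; here n + g + δ = 0.13.
At the golden rule the marginal product of capital equals n+g+δ: 0.45·k^(0.45−1) = 0.13. Solving, k_gold = (0.45/0.13)^(1/0.55) ≈ 9.5607.
Output: y_gold = k_gold^0.45 = 9.5607^0.45 ≈ 2.7620.

y_gold ≈ 2.762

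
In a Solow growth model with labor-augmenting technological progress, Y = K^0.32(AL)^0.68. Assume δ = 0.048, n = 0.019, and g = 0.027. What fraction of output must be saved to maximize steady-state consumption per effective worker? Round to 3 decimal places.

The effective depreciation rate is n + g + δ = 0.019 + 0.027 + 0.048 = 0.094.
At the golden rule MPK = n+g+δ, and in any Cobb-Douglas steady state s = (n+g+δ)·k/y = MPK·k/y = capital's share 0.32.

s_gold = 0.320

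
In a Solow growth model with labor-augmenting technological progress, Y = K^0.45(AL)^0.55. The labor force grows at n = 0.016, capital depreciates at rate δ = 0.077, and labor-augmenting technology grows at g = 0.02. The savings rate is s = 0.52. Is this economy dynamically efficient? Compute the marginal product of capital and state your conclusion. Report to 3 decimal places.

n + g + δ = 0.016 + 0.02 + 0.077 = 0.113.
Steady-state k*: s·k^0.45 = 0.113·k gives k* = (0.52/0.113)^(1/0.55) ≈ 16.0442.
MPK = 0.45·16.0442^(-0.55) ≈ 0.0978.
MPK < n+g+δ = 0.113, so the economy is dynamically inefficient (over-saving).

dynamically inefficient; MPK ≈ 0.098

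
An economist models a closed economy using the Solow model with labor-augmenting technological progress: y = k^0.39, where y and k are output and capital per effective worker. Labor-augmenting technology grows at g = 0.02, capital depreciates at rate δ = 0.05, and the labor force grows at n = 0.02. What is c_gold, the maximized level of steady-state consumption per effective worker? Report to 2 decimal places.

Break-even investment rate: n + g + δ = 0.02 + 0.02 + 0.05 = 0.09.
Golden rule sets MPK = n+g+δ: 0.39·k^(0.39−1) = 0.09, so k_gold = (0.39/0.09)^(1/0.61) ≈ 11.0655.
y_gold = 11.0655^0.39 ≈ 2.5536.
c_gold = y_gold − (n+g+δ)·k_gold = 2.5536 − 0.09·11.0655 ≈ 1.5577.

c_gold ≈ 1.56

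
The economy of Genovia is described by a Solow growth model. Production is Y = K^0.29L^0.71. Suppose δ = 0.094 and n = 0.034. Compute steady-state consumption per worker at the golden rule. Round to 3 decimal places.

The effective depreciation rate is n + δ = 0.034 + 0.094 = 0.128.
Maximizing c = f(k) − (n+δ)·k gives f'(k) = n+δ, i.e. 0.29·k^(0.29−1) = 0.128, so k_gold = (0.29/0.128)^(1/0.71) ≈ 3.1642.
y_gold = 3.1642^0.29 ≈ 1.3966.
c_gold = y_gold − (n+δ)·k_gold = 1.3966 − 0.128·3.1642 ≈ 0.9916.

c_gold ≈ 0.992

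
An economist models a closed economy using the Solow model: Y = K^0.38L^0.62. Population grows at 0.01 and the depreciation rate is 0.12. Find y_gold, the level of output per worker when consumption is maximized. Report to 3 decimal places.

y_gold ≈ 1.930

The effective depreciation rate is n + δ = 0.01 + 0.12 = 0.13.
Golden rule sets MPK = n+δ: 0.38·k^(0.38−1) = 0.13, so k_gold = (0.38/0.13)^(1/0.62) ≈ 5.6410.
Output: y_gold = k_gold^0.38 = 5.6410^0.38 ≈ 1.9298.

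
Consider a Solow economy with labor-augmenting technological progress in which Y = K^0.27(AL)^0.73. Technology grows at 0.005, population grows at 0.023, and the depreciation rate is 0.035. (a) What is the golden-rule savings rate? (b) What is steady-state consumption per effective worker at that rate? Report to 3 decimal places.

(a) s_gold = 0.270; (b) c_gold ≈ 1.251

The effective depreciation rate is n + g + δ = 0.023 + 0.005 + 0.035 = 0.063.
For Cobb-Douglas, s_gold equals capital's share: s_gold = 0.27.
At the golden rule the marginal product of capital equals n+g+δ: 0.27·k^(0.27−1) = 0.063. Solving, k_gold = (0.27/0.063)^(1/0.73) ≈ 7.3415.
y_gold = 7.3415^0.27 ≈ 1.7130; c_gold = (1−0.27)·y_gold ≈ 1.2505.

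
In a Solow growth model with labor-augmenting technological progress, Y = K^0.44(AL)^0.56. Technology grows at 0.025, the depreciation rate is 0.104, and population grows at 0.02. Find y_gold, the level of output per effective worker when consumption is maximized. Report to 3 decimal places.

Capital per effective worker breaks even when investment replaces (n + g + δ)·k; here n + g + δ = 0.149.
Golden rule sets MPK = n+g+δ: 0.44·k^(0.44−1) = 0.149, so k_gold = (0.44/0.149)^(1/0.56) ≈ 6.9145.
Output: y_gold = k_gold^0.44 = 6.9145^0.44 ≈ 2.3415.

y_gold ≈ 2.342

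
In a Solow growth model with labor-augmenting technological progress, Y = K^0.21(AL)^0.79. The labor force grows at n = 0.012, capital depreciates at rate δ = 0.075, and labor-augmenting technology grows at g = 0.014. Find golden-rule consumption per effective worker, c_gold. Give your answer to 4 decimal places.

c_gold ≈ 0.9597

The effective depreciation rate is n + g + δ = 0.012 + 0.014 + 0.075 = 0.101.
At the golden rule the marginal product of capital equals n+g+δ: 0.21·k^(0.21−1) = 0.101. Solving, k_gold = (0.21/0.101)^(1/0.79) ≈ 2.5258.
y_gold = 2.5258^0.21 ≈ 1.2148.
c_gold = y_gold − (n+g+δ)·k_gold = 1.2148 − 0.101·2.5258 ≈ 0.9597.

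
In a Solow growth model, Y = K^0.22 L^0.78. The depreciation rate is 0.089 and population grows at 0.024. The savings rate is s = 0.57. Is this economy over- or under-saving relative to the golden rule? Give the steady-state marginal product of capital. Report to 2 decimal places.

n + δ = 0.024 + 0.089 = 0.113.
Steady-state k*: s·k^0.22 = 0.113·k gives k* = (0.57/0.113)^(1/0.78) ≈ 7.9620.
MPK = 0.22·7.9620^(-0.78) ≈ 0.0436.
MPK < n+δ = 0.113, so the economy is dynamically inefficient (over-saving).

over-saving; MPK ≈ 0.04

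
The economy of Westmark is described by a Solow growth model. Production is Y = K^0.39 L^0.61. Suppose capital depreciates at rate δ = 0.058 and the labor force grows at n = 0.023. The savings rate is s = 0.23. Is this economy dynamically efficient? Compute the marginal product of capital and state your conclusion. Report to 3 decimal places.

Capital per worker breaks even when investment replaces (n + δ)·k; here n + δ = 0.081.
Steady-state k*: s·k^0.39 = 0.081·k gives k* = (0.23/0.081)^(1/0.61) ≈ 5.5338.
MPK = 0.39·5.5338^(-0.61) ≈ 0.1373.
MPK > n+δ = 0.081, so the economy is dynamically efficient (under-saving).

dynamically efficient; MPK ≈ 0.137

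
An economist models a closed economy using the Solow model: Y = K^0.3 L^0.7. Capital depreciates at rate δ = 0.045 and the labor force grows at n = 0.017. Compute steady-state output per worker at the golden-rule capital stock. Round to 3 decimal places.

The effective depreciation rate is n + δ = 0.017 + 0.045 = 0.062.
Maximizing c = f(k) − (n+δ)·k gives f'(k) = n+δ, i.e. 0.3·k^(0.3−1) = 0.062, so k_gold = (0.3/0.062)^(1/0.7) ≈ 9.5101.
Output: y_gold = k_gold^0.3 = 9.5101^0.3 ≈ 1.9654.

y_gold ≈ 1.965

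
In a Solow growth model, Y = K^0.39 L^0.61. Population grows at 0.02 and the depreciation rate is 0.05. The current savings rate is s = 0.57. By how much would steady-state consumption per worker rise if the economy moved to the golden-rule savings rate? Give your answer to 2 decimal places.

Δc ≈ 0.19

n + δ = 0.02 + 0.05 = 0.07.
Current steady state (s = 0.57): k* = (0.57/0.07)^(1/0.61) ≈ 31.1227, y* = 31.1227^0.39 ≈ 3.8221, c* = (1−0.57)·3.8221 ≈ 1.6435.
Golden rule sets MPK = n+δ: 0.39·k^(0.39−1) = 0.07, so k_gold = (0.39/0.07)^(1/0.61) ≈ 16.7069.
y_gold = 16.7069^0.39 ≈ 2.9987, c_gold = y_gold − 0.07·k_gold ≈ 1.8292.
Gain: Δc = 1.8292 − 1.6435 ≈ 0.1857.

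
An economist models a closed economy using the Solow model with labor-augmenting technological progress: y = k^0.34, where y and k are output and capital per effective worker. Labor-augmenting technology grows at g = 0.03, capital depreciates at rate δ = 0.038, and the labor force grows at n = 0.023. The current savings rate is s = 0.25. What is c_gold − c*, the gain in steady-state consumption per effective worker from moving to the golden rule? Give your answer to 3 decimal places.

Δc ≈ 0.039

Break-even investment rate: n + g + δ = 0.023 + 0.03 + 0.038 = 0.091.
Current steady state (s = 0.25): k* = (0.25/0.091)^(1/0.66) ≈ 4.6238, y* = 4.6238^0.34 ≈ 1.6831, c* = (1−0.25)·1.6831 ≈ 1.2623.
At the golden rule the marginal product of capital equals n+g+δ: 0.34·k^(0.34−1) = 0.091. Solving, k_gold = (0.34/0.091)^(1/0.66) ≈ 7.3677.
y_gold = 7.3677^0.34 ≈ 1.9719, c_gold = y_gold − 0.091·k_gold ≈ 1.3015.
Gain: Δc = 1.3015 − 1.2623 ≈ 0.0392.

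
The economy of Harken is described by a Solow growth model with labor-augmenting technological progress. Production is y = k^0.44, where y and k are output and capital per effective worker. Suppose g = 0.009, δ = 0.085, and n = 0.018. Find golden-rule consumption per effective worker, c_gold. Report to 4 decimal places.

c_gold ≈ 1.6409

n + g + δ = 0.018 + 0.009 + 0.085 = 0.112.
Setting f'(k) = n+g+δ gives 0.44·k^(0.44−1) = 0.112, hence k_gold = (0.44/0.112)^(1/0.56) ≈ 11.5115.
y_gold = 11.5115^0.44 ≈ 2.9302.
c_gold = y_gold − (n+g+δ)·k_gold = 2.9302 − 0.112·11.5115 ≈ 1.6409.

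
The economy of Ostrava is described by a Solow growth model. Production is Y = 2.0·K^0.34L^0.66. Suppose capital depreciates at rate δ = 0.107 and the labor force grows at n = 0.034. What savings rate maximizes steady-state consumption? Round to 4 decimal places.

Break-even investment rate: n + δ = 0.034 + 0.107 = 0.141.
At the golden rule MPK = n+δ, and in any Cobb-Douglas steady state s = (n+δ)·k/y = MPK·k/y = capital's share 0.34.

s_gold = 0.3400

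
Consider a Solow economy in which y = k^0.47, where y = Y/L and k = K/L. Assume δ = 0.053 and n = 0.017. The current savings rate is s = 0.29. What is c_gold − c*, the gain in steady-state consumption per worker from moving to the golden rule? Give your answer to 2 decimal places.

Δc ≈ 0.36

The effective depreciation rate is n + δ = 0.017 + 0.053 = 0.07.
Current steady state (s = 0.29): k* = (0.29/0.07)^(1/0.53) ≈ 14.6122, y* = 14.6122^0.47 ≈ 3.5271, c* = (1−0.29)·3.5271 ≈ 2.5042.
Setting f'(k) = n+δ gives 0.47·k^(0.47−1) = 0.07, hence k_gold = (0.47/0.07)^(1/0.53) ≈ 36.3393.
y_gold = 36.3393^0.47 ≈ 5.4122, c_gold = y_gold − 0.07·k_gold ≈ 2.8685.
Gain: Δc = 2.8685 − 2.5042 ≈ 0.3643.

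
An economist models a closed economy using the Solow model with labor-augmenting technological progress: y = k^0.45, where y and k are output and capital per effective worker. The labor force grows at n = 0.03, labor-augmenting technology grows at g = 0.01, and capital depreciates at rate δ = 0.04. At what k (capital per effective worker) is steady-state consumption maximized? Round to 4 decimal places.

k_gold ≈ 23.1132

Break-even investment rate: n + g + δ = 0.03 + 0.01 + 0.04 = 0.08.
Setting f'(k) = n+g+δ gives 0.45·k^(0.45−1) = 0.08, hence k_gold = (0.45/0.08)^(1/0.55) ≈ 23.1132.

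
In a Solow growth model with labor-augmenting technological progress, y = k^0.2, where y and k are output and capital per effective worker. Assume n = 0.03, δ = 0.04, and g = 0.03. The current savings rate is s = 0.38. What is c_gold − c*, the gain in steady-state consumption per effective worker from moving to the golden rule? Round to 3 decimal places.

Δc ≈ 0.086

Break-even investment rate: n + g + δ = 0.03 + 0.03 + 0.04 = 0.1.
Current steady state (s = 0.38): k* = (0.38/0.1)^(1/0.8) ≈ 5.3055, y* = 5.3055^0.2 ≈ 1.3962, c* = (1−0.38)·1.3962 ≈ 0.8656.
At the golden rule the marginal product of capital equals n+g+δ: 0.2·k^(0.2−1) = 0.1. Solving, k_gold = (0.2/0.1)^(1/0.8) ≈ 2.3784.
y_gold = 2.3784^0.2 ≈ 1.1892, c_gold = y_gold − 0.1·k_gold ≈ 0.9514.
Gain: Δc = 0.9514 − 0.8656 ≈ 0.0857.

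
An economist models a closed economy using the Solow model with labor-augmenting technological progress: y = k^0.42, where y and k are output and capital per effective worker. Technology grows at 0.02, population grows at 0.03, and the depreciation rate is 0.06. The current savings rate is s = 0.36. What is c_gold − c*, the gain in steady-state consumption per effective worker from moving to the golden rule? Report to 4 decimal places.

Δc ≈ 0.0200

n + g + δ = 0.03 + 0.02 + 0.06 = 0.11.
Current steady state (s = 0.36): k* = (0.36/0.11)^(1/0.58) ≈ 7.7228, y* = 7.7228^0.42 ≈ 2.3597, c* = (1−0.36)·2.3597 ≈ 1.5102.
At the golden rule the marginal product of capital equals n+g+δ: 0.42·k^(0.42−1) = 0.11. Solving, k_gold = (0.42/0.11)^(1/0.58) ≈ 10.0740.
y_gold = 10.0740^0.42 ≈ 2.6384, c_gold = y_gold − 0.11·k_gold ≈ 1.5303.
Gain: Δc = 1.5303 − 1.5102 ≈ 0.0200.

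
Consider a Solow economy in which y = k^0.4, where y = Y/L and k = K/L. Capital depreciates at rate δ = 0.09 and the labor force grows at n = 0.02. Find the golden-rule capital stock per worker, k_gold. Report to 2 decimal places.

Capital per worker breaks even when investment replaces (n + δ)·k; here n + δ = 0.11.
At the golden rule the marginal product of capital equals n+δ: 0.4·k^(0.4−1) = 0.11. Solving, k_gold = (0.4/0.11)^(1/0.6) ≈ 8.5990.

k_gold ≈ 8.60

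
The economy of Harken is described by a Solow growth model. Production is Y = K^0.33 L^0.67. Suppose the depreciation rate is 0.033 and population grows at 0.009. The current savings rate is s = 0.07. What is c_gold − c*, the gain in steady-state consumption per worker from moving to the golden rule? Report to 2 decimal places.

n + δ = 0.009 + 0.033 = 0.042.
Current steady state (s = 0.07): k* = (0.07/0.042)^(1/0.67) ≈ 2.1435, y* = 2.1435^0.33 ≈ 1.2861, c* = (1−0.07)·1.2861 ≈ 1.1961.
At the golden rule the marginal product of capital equals n+δ: 0.33·k^(0.33−1) = 0.042. Solving, k_gold = (0.33/0.042)^(1/0.67) ≈ 21.6878.
y_gold = 21.6878^0.33 ≈ 2.7603, c_gold = y_gold − 0.042·k_gold ≈ 1.8494.
Gain: Δc = 1.8494 − 1.1961 ≈ 0.6533.

Δc ≈ 0.65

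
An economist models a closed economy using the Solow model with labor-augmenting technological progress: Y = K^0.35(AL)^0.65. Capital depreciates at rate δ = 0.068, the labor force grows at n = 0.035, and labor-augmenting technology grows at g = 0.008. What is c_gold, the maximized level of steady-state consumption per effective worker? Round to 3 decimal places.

n + g + δ = 0.035 + 0.008 + 0.068 = 0.111.
Golden rule sets MPK = n+g+δ: 0.35·k^(0.35−1) = 0.111, so k_gold = (0.35/0.111)^(1/0.65) ≈ 5.8519.
y_gold = 5.8519^0.35 ≈ 1.8559.
c_gold = y_gold − (n+g+δ)·k_gold = 1.8559 − 0.111·5.8519 ≈ 1.2063.

c_gold ≈ 1.206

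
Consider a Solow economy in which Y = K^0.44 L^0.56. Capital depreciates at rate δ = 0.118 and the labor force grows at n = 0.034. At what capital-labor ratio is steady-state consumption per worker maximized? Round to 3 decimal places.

k_gold ≈ 6.673

The effective depreciation rate is n + δ = 0.034 + 0.118 = 0.152.
Golden rule sets MPK = n+δ: 0.44·k^(0.44−1) = 0.152, so k_gold = (0.44/0.152)^(1/0.56) ≈ 6.6727.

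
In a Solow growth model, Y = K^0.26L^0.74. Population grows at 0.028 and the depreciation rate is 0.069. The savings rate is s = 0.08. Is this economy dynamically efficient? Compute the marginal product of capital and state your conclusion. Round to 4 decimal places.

Break-even investment rate: n + δ = 0.028 + 0.069 = 0.097.
Steady-state k*: s·k^0.26 = 0.097·k gives k* = (0.08/0.097)^(1/0.74) ≈ 0.7708.
MPK = 0.26·0.7708^(-0.74) ≈ 0.3153.
MPK > n+δ = 0.097, so the economy is dynamically efficient (under-saving).

dynamically efficient; MPK ≈ 0.3153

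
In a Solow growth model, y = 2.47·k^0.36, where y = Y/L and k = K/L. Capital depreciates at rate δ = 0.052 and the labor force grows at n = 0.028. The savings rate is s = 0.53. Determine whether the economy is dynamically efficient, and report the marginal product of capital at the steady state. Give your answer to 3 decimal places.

Capital per worker breaks even when investment replaces (n + δ)·k; here n + δ = 0.08.
Steady-state k*: s·A·k^0.36 = 0.08·k gives k* = (0.53·2.47/0.08)^(1/0.64) ≈ 78.8301.
MPK = 0.36·2.47·78.8301^(-0.64) ≈ 0.0543.
MPK < n+δ = 0.08, so the economy is dynamically inefficient (over-saving).

dynamically inefficient; MPK ≈ 0.054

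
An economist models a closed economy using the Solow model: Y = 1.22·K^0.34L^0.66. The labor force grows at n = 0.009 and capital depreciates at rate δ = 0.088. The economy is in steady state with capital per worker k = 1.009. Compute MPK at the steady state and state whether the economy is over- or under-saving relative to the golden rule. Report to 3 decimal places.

The effective depreciation rate is n + δ = 0.009 + 0.088 = 0.097.
MPK = 0.34·1.22·k^(0.34−1) = 0.34·1.22·1.009^(-0.66) ≈ 0.4124.
MPK > 0.097, so the economy is dynamically efficient (under-saving).

under-saving; MPK ≈ 0.412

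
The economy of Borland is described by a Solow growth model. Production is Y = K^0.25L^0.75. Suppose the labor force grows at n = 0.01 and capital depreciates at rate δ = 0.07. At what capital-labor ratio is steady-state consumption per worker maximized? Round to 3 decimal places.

k_gold ≈ 4.569

The effective depreciation rate is n + δ = 0.01 + 0.07 = 0.08.
Maximizing c = f(k) − (n+δ)·k gives f'(k) = n+δ, i.e. 0.25·k^(0.25−1) = 0.08, so k_gold = (0.25/0.08)^(1/0.75) ≈ 4.5688.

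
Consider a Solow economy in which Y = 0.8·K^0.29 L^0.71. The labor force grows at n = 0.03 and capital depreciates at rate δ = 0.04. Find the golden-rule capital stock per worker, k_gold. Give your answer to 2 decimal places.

k_gold ≈ 5.41

The effective depreciation rate is n + δ = 0.03 + 0.04 = 0.07.
Maximizing c = f(k) − (n+δ)·k gives f'(k) = n+δ, i.e. 0.29·0.8·k^(0.29−1) = 0.07, so k_gold = (0.29·0.8/0.07)^(1/0.71) ≈ 5.4068.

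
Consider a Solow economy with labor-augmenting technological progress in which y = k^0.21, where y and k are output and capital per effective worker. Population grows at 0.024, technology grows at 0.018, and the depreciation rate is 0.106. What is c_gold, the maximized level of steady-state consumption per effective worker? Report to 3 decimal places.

Capital per effective worker breaks even when investment replaces (n + g + δ)·k; here n + g + δ = 0.148.
Maximizing c = f(k) − (n+g+δ)·k gives f'(k) = n+g+δ, i.e. 0.21·k^(0.21−1) = 0.148, so k_gold = (0.21/0.148)^(1/0.79) ≈ 1.5572.
y_gold = 1.5572^0.21 ≈ 1.0975.
c_gold = y_gold − (n+g+δ)·k_gold = 1.0975 − 0.148·1.5572 ≈ 0.8670.

c_gold ≈ 0.867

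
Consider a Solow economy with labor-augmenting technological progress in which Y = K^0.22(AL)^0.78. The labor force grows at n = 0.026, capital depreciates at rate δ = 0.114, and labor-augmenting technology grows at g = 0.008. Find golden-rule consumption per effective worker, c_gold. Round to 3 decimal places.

c_gold ≈ 0.872

n + g + δ = 0.026 + 0.008 + 0.114 = 0.148.
Setting f'(k) = n+g+δ gives 0.22·k^(0.22−1) = 0.148, hence k_gold = (0.22/0.148)^(1/0.78) ≈ 1.6623.
y_gold = 1.6623^0.22 ≈ 1.1183.
c_gold = y_gold − (n+g+δ)·k_gold = 1.1183 − 0.148·1.6623 ≈ 0.8723.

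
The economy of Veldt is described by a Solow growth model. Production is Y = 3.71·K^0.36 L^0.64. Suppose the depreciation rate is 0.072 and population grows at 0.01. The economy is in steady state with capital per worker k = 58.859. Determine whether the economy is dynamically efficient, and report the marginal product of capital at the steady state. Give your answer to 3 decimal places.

Break-even investment rate: n + δ = 0.01 + 0.072 = 0.082.
MPK = 0.36·3.71·k^(0.36−1) = 0.36·3.71·58.859^(-0.64) ≈ 0.0984.
MPK > 0.082, so the economy is dynamically efficient (under-saving).

dynamically efficient; MPK ≈ 0.098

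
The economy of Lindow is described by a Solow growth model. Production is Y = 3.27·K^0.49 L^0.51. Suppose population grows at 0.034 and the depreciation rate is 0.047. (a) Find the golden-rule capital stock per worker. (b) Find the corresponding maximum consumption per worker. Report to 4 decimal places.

Break-even investment rate: n + δ = 0.034 + 0.047 = 0.081.
Maximizing c = f(k) − (n+δ)·k gives f'(k) = n+δ, i.e. 0.49·3.27·k^(0.49−1) = 0.081, so k_gold = (0.49·3.27/0.081)^(1/0.51) ≈ 348.0839.
y_gold = 3.27·348.0839^0.49 ≈ 57.5404; c_gold = y_gold − 0.081·k_gold ≈ 29.3456.

(a) k_gold ≈ 348.0839; (b) c_gold ≈ 29.3456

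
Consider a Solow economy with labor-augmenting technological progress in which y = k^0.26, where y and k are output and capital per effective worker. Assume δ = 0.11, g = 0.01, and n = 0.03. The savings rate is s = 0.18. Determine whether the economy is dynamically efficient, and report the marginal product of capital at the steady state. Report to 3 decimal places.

dynamically efficient; MPK ≈ 0.217

The effective depreciation rate is n + g + δ = 0.03 + 0.01 + 0.11 = 0.15.
Steady-state k*: s·k^0.26 = 0.15·k gives k* = (0.18/0.15)^(1/0.74) ≈ 1.2794.
MPK = 0.26·1.2794^(-0.74) ≈ 0.2167.
MPK > n+g+δ = 0.15, so the economy is dynamically efficient (under-saving).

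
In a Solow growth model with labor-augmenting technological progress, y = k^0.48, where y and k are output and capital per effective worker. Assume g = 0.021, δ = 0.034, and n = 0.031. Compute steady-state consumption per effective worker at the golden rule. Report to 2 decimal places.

c_gold ≈ 2.54

Break-even investment rate: n + g + δ = 0.031 + 0.021 + 0.034 = 0.086.
Setting f'(k) = n+g+δ gives 0.48·k^(0.48−1) = 0.086, hence k_gold = (0.48/0.086)^(1/0.52) ≈ 27.2925.
y_gold = 27.2925^0.48 ≈ 4.8899.
c_gold = y_gold − (n+g+δ)·k_gold = 4.8899 − 0.086·27.2925 ≈ 2.5428.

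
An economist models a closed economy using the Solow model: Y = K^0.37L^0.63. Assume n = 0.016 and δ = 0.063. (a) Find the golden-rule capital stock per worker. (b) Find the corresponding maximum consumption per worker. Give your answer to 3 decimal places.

Capital per worker breaks even when investment replaces (n + δ)·k; here n + δ = 0.079.
Setting f'(k) = n+δ gives 0.37·k^(0.37−1) = 0.079, hence k_gold = (0.37/0.079)^(1/0.63) ≈ 11.5986.
y_gold = 11.5986^0.37 ≈ 2.4764; c_gold = y_gold − 0.079·k_gold ≈ 1.5602.

(a) k_gold ≈ 11.599; (b) c_gold ≈ 1.560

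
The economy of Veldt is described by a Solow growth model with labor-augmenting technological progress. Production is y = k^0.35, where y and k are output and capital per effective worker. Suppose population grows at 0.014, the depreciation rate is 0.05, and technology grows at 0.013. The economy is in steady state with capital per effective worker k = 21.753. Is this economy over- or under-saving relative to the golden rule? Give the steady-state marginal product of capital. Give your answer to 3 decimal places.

over-saving; MPK ≈ 0.047

Capital per effective worker breaks even when investment replaces (n + g + δ)·k; here n + g + δ = 0.077.
MPK = 0.35·k^(0.35−1) = 0.35·21.753^(-0.65) ≈ 0.0473.
MPK < 0.077, so the economy is dynamically inefficient (over-saving).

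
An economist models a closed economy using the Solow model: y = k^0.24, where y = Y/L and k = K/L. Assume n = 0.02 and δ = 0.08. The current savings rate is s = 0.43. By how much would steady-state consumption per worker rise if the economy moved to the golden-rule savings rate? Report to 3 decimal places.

Δc ≈ 0.099

Break-even investment rate: n + δ = 0.02 + 0.08 = 0.1.
Current steady state (s = 0.43): k* = (0.43/0.1)^(1/0.76) ≈ 6.8157, y* = 6.8157^0.24 ≈ 1.5850, c* = (1−0.43)·1.5850 ≈ 0.9035.
Golden rule sets MPK = n+δ: 0.24·k^(0.24−1) = 0.1, so k_gold = (0.24/0.1)^(1/0.76) ≈ 3.1643.
y_gold = 3.1643^0.24 ≈ 1.3185, c_gold = y_gold − 0.1·k_gold ≈ 1.0020.
Gain: Δc = 1.0020 − 0.9035 ≈ 0.0986.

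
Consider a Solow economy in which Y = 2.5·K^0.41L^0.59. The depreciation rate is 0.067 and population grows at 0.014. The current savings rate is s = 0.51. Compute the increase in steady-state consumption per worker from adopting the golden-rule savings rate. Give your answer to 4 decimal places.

Δc ≈ 0.2881

Capital per worker breaks even when investment replaces (n + δ)·k; here n + δ = 0.081.
Current steady state (s = 0.51): k* = (0.51·2.5/0.081)^(1/0.59) ≈ 106.8701, y* = 2.5·106.8701^0.41 ≈ 16.9735, c* = (1−0.51)·16.9735 ≈ 8.3170.
At the golden rule the marginal product of capital equals n+δ: 0.41·2.5·k^(0.41−1) = 0.081. Solving, k_gold = (0.41·2.5/0.081)^(1/0.59) ≈ 73.8247.
y_gold = 2.5·73.8247^0.41 ≈ 14.5849, c_gold = y_gold − 0.081·k_gold ≈ 8.6051.
Gain: Δc = 8.6051 − 8.3170 ≈ 0.2881.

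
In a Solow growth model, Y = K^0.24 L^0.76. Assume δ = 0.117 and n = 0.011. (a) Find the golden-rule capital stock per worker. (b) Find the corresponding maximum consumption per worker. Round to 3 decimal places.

Capital per worker breaks even when investment replaces (n + δ)·k; here n + δ = 0.128.
Golden rule sets MPK = n+δ: 0.24·k^(0.24−1) = 0.128, so k_gold = (0.24/0.128)^(1/0.76) ≈ 2.2867.
y_gold = 2.2867^0.24 ≈ 1.2196; c_gold = y_gold − 0.128·k_gold ≈ 0.9269.

(a) k_gold ≈ 2.287; (b) c_gold ≈ 0.927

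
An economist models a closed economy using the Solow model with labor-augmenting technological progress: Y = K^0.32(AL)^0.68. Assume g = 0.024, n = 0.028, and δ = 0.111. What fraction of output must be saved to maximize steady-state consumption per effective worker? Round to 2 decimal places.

s_gold = 0.32

Capital per effective worker breaks even when investment replaces (n + g + δ)·k; here n + g + δ = 0.163.
At the golden rule MPK = n+g+δ, and in any Cobb-Douglas steady state s = (n+g+δ)·k/y = MPK·k/y = capital's share 0.32.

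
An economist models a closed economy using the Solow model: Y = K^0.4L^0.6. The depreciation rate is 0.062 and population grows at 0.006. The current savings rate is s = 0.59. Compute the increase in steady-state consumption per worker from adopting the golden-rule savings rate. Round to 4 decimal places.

n + δ = 0.006 + 0.062 = 0.068.
Current steady state (s = 0.59): k* = (0.59/0.068)^(1/0.6) ≈ 36.6358, y* = 36.6358^0.4 ≈ 4.2224, c* = (1−0.59)·4.2224 ≈ 1.7312.
Golden rule sets MPK = n+δ: 0.4·k^(0.4−1) = 0.068, so k_gold = (0.4/0.068)^(1/0.6) ≈ 19.1684.
y_gold = 19.1684^0.4 ≈ 3.2586, c_gold = y_gold − 0.068·k_gold ≈ 1.9552.
Gain: Δc = 1.9552 − 1.7312 ≈ 0.2240.

Δc ≈ 0.2240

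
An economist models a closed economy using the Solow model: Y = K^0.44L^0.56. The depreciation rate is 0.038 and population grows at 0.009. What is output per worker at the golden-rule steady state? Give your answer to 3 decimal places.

The effective depreciation rate is n + δ = 0.009 + 0.038 = 0.047.
Setting f'(k) = n+δ gives 0.44·k^(0.44−1) = 0.047, hence k_gold = (0.44/0.047)^(1/0.56) ≈ 54.2703.
Output: y_gold = k_gold^0.44 = 54.2703^0.44 ≈ 5.7971.

y_gold ≈ 5.797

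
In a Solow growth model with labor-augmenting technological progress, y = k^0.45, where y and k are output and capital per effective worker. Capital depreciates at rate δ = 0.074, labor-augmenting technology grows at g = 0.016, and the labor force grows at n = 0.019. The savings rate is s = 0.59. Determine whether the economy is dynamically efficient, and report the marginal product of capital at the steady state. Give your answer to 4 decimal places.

Break-even investment rate: n + g + δ = 0.019 + 0.016 + 0.074 = 0.109.
Steady-state k*: s·k^0.45 = 0.109·k gives k* = (0.59/0.109)^(1/0.55) ≈ 21.5527.
MPK = 0.45·21.5527^(-0.55) ≈ 0.0831.
MPK < n+g+δ = 0.109, so the economy is dynamically inefficient (over-saving).

dynamically inefficient; MPK ≈ 0.0831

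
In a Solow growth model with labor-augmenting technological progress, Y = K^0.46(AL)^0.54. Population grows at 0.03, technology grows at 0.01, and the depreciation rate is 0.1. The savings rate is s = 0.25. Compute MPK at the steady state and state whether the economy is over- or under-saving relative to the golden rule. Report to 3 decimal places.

under-saving; MPK ≈ 0.258

n + g + δ = 0.03 + 0.01 + 0.1 = 0.14.
Steady-state k*: s·k^0.46 = 0.14·k gives k* = (0.25/0.14)^(1/0.54) ≈ 2.9263.
MPK = 0.46·2.9263^(-0.54) ≈ 0.2576.
MPK > n+g+δ = 0.14, so the economy is dynamically efficient (under-saving).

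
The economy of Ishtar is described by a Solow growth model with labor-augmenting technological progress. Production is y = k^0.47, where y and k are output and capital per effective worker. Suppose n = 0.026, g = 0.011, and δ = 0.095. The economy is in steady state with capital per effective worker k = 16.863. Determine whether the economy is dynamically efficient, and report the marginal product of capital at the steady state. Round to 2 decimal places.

Capital per effective worker breaks even when investment replaces (n + g + δ)·k; here n + g + δ = 0.132.
MPK = 0.47·k^(0.47−1) = 0.47·16.863^(-0.53) ≈ 0.1052.
MPK < 0.132, so the economy is dynamically inefficient (over-saving).

dynamically inefficient; MPK ≈ 0.11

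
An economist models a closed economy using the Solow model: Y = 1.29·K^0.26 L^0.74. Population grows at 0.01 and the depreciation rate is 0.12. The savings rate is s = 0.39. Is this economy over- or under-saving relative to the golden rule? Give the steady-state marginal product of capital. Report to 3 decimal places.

over-saving; MPK ≈ 0.087

The effective depreciation rate is n + δ = 0.01 + 0.12 = 0.13.
Steady-state k*: s·A·k^0.26 = 0.13·k gives k* = (0.39·1.29/0.13)^(1/0.74) ≈ 6.2259.
MPK = 0.26·1.29·6.2259^(-0.74) ≈ 0.0867.
MPK < n+δ = 0.13, so the economy is dynamically inefficient (over-saving).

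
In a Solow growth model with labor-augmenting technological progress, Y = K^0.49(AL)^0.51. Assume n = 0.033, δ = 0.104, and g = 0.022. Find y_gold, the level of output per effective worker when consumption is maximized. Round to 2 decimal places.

Break-even investment rate: n + g + δ = 0.033 + 0.022 + 0.104 = 0.159.
Setting f'(k) = n+g+δ gives 0.49·k^(0.49−1) = 0.159, hence k_gold = (0.49/0.159)^(1/0.51) ≈ 9.0872.
Output: y_gold = k_gold^0.49 = 9.0872^0.49 ≈ 2.9487.

y_gold ≈ 2.95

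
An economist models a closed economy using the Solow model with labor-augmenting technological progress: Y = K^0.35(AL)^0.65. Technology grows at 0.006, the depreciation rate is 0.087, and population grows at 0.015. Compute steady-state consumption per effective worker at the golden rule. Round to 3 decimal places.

The effective depreciation rate is n + g + δ = 0.015 + 0.006 + 0.087 = 0.108.
Setting f'(k) = n+g+δ gives 0.35·k^(0.35−1) = 0.108, hence k_gold = (0.35/0.108)^(1/0.65) ≈ 6.1039.
y_gold = 6.1039^0.35 ≈ 1.8835.
c_gold = y_gold − (n+g+δ)·k_gold = 1.8835 − 0.108·6.1039 ≈ 1.2243.

c_gold ≈ 1.224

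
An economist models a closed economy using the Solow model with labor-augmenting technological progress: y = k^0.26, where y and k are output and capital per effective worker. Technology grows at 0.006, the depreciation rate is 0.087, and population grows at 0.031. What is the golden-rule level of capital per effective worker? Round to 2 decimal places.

k_gold ≈ 2.72

n + g + δ = 0.031 + 0.006 + 0.087 = 0.124.
Setting f'(k) = n+g+δ gives 0.26·k^(0.26−1) = 0.124, hence k_gold = (0.26/0.124)^(1/0.74) ≈ 2.7198.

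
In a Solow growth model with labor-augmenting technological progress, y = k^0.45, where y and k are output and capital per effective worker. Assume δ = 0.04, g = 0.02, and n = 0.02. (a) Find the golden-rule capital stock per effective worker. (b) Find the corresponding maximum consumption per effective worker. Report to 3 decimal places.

(a) k_gold ≈ 23.113; (b) c_gold ≈ 2.260

Capital per effective worker breaks even when investment replaces (n + g + δ)·k; here n + g + δ = 0.08.
Maximizing c = f(k) − (n+g+δ)·k gives f'(k) = n+g+δ, i.e. 0.45·k^(0.45−1) = 0.08, so k_gold = (0.45/0.08)^(1/0.55) ≈ 23.1132.
y_gold = 23.1132^0.45 ≈ 4.1090; c_gold = y_gold − 0.08·k_gold ≈ 2.2600.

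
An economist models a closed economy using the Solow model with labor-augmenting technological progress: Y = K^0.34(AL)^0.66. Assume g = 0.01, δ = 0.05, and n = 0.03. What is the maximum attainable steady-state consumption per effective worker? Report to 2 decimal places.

c_gold ≈ 1.31

The effective depreciation rate is n + g + δ = 0.03 + 0.01 + 0.05 = 0.09.
Golden rule sets MPK = n+g+δ: 0.34·k^(0.34−1) = 0.09, so k_gold = (0.34/0.09)^(1/0.66) ≈ 7.4920.
y_gold = 7.4920^0.34 ≈ 1.9832.
c_gold = y_gold − (n+g+δ)·k_gold = 1.9832 − 0.09·7.4920 ≈ 1.3089.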